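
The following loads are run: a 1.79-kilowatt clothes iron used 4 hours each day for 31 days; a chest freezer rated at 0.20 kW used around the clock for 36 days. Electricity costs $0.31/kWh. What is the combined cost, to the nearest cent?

$122.38

clothes iron: Runtime = 4 h/day × 31 days = 124 h
clothes iron: 1.79 kW × 124 h = 221.96 kWh
chest freezer: Runtime = 24 h × 36 = 864 h
chest freezer: 0.2 kW × 864 h = 172.8 kWh
Total energy = 394.76 kWh
Cost = 394.76 × $0.31 = $122.38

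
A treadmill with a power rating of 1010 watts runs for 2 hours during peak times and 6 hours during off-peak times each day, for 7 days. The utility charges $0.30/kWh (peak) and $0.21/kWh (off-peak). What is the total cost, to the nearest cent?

$13.15

Peak energy = 1.01 kW × 2 h × 7 = 14.14 kWh
Off-peak energy = 1.01 kW × 6 h × 7 = 42.42 kWh
Cost = 14.14 × $0.30 + 42.42 × $0.21 = $4.242 + $8.9082 = $13.15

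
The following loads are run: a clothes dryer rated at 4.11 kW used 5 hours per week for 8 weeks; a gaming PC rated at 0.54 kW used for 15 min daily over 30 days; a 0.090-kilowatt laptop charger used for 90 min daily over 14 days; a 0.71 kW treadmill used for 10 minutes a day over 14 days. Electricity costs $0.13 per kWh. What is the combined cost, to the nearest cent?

clothes dryer: Runtime = 5 h/week × 8 weeks = 40 h
clothes dryer: 4.11 kW × 40 h = 164.4 kWh
gaming PC: Runtime = 15 min × 30 = 450 min = 7.5 h
gaming PC: 0.54 kW × 7.5 h = 4.05 kWh
laptop charger: Runtime = 90 min × 14 = 1260 min = 21 h
laptop charger: 0.09 kW × 21 h = 1.89 kWh
treadmill: Runtime = 10 min × 14 = 140 min = 2.333333… h
treadmill: 0.71 kW × 2.333333… h = 1.656666… kWh
Total energy = 171.996666… kWh
Cost = 171.996666… × $0.13 = $22.36

$22.36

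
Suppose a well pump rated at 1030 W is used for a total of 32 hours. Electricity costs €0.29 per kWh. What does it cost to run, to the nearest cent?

Energy = 1.03 kW × 32 h = 32.96 kWh
Cost = 32.96 kWh × €0.29/kWh = €9.56

€9.56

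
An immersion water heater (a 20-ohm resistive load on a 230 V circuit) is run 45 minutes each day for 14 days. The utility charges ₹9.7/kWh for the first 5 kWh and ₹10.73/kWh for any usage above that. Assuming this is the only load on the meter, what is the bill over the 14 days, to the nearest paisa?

Power = V²/R = 230²/20 = 2645 W = 2.645 kW
Runtime = 45 min × 14 = 630 min = 10.5 h
Energy = 2.645 kW × 10.5 h = 27.7725 kWh
Tier 1 (0–5 kWh): 5 × ₹9.7 = ₹48.5
Above 5 kWh: 22.7725 × ₹10.73 = ₹244.348925
Bill = ₹292.85

₹292.85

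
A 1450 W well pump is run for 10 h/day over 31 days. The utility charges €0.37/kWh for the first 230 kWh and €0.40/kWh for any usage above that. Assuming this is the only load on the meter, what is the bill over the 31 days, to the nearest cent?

Runtime = 10 h/day × 31 days = 310 h
Energy = 1.45 kW × 310 h = 449.5 kWh
Tier 1 (0–230 kWh): 230 × €0.37 = €85.1
Above 230 kWh: 219.5 × €0.40 = €87.8
Bill = €172.90

€172.90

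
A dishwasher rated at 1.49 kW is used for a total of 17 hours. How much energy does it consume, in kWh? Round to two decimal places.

25.33 kWh

Energy = 1.49 kW × 17 h = 25.33 kWh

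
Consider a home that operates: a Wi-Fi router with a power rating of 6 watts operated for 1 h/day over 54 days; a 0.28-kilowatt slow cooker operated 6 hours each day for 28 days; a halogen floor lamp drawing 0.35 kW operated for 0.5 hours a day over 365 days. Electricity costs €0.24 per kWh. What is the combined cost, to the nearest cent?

€26.70

Wi-Fi router: Runtime = 1 h/day × 54 days = 54 h
Wi-Fi router: 0.006 kW × 54 h = 0.324 kWh
slow cooker: Runtime = 6 h/day × 28 days = 168 h
slow cooker: 0.28 kW × 168 h = 47.04 kWh
halogen floor lamp: Runtime = 0.5 h/day × 365 days = 182.5 h
halogen floor lamp: 0.35 kW × 182.5 h = 63.875 kWh
Total energy = 111.239 kWh
Cost = 111.239 × €0.24 = €26.70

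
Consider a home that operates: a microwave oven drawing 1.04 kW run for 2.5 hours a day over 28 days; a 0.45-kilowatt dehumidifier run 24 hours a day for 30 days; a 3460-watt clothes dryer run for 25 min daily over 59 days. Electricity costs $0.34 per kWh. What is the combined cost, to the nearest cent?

microwave oven: Runtime = 2.5 h/day × 28 days = 70 h
microwave oven: 1.04 kW × 70 h = 72.8 kWh
dehumidifier: Runtime = 24 h × 30 = 720 h
dehumidifier: 0.45 kW × 720 h = 324 kWh
clothes dryer: Runtime = 25 min × 59 = 1475 min = 24.583333… h
clothes dryer: 3.46 kW × 24.583333… h = 85.058333… kWh
Total energy = 481.858333… kWh
Cost = 481.858333… × $0.34 = $163.83

$163.83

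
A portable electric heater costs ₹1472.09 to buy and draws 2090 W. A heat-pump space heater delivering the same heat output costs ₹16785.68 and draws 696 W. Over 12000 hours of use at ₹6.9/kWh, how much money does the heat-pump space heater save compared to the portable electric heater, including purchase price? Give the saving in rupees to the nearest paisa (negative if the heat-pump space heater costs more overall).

portable electric heater: ₹1472.09 + (2090/1000) kW × 12000 h × ₹6.9 = ₹1472.09 + ₹173052 = ₹174524.09
heat-pump space heater: ₹16785.68 + (696/1000) kW × 12000 h × ₹6.9 = ₹16785.68 + ₹57628.8 = ₹74414.48
Saving = ₹174524.09 − ₹74414.48 = ₹100109.61

₹100109.61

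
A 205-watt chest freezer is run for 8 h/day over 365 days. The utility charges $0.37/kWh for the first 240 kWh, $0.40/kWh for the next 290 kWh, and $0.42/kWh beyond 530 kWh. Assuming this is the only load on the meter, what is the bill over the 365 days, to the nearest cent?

$233.61

Runtime = 8 h/day × 365 days = 2920 h
Energy = 0.205 kW × 2920 h = 598.6 kWh
Tier 1 (0–240 kWh): 240 × $0.37 = $88.8
Tier 2 (240–530 kWh): 290 × $0.40 = $116
Above 530 kWh: 68.6 × $0.42 = $28.812
Bill = $233.61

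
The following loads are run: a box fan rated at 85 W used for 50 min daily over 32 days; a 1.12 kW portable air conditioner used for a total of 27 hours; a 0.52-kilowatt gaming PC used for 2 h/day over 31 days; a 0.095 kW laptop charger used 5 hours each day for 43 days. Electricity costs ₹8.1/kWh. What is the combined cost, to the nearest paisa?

₹689.89

box fan: Runtime = 50 min × 32 = 1600 min = 26.666666… h
box fan: 0.085 kW × 26.666666… h = 2.266666… kWh
portable air conditioner: 1.12 kW × 27 h = 30.24 kWh
gaming PC: Runtime = 2 h/day × 31 days = 62 h
gaming PC: 0.52 kW × 62 h = 32.24 kWh
laptop charger: Runtime = 5 h/day × 43 days = 215 h
laptop charger: 0.095 kW × 215 h = 20.425 kWh
Total energy = 85.171666… kWh
Cost = 85.171666… × ₹8.1 = ₹689.89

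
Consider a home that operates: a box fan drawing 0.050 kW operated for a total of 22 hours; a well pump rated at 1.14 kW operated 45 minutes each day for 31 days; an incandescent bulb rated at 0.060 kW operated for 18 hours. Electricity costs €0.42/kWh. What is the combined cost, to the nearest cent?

€12.05

box fan: 0.05 kW × 22 h = 1.1 kWh
well pump: Runtime = 45 min × 31 = 1395 min = 23.25 h
well pump: 1.14 kW × 23.25 h = 26.505 kWh
incandescent bulb: 0.06 kW × 18 h = 1.08 kWh
Total energy = 28.685 kWh
Cost = 28.685 × €0.42 = €12.05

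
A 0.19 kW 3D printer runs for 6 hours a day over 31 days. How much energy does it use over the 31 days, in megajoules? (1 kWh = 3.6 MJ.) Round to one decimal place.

Runtime = 6 h/day × 31 days = 186 h
Energy = 0.19 kW × 186 h = 35.34 kWh
= 35.34 × 3.6 MJ = 127.2 MJ

127.2 MJ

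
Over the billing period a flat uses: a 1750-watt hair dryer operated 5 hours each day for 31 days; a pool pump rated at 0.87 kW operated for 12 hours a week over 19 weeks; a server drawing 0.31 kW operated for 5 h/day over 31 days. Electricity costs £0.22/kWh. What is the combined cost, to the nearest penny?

hair dryer: Runtime = 5 h/day × 31 days = 155 h
hair dryer: 1.75 kW × 155 h = 271.25 kWh
pool pump: Runtime = 12 h/week × 19 weeks = 228 h
pool pump: 0.87 kW × 228 h = 198.36 kWh
server: Runtime = 5 h/day × 31 days = 155 h
server: 0.31 kW × 155 h = 48.05 kWh
Total energy = 517.66 kWh
Cost = 517.66 × £0.22 = £113.89

£113.89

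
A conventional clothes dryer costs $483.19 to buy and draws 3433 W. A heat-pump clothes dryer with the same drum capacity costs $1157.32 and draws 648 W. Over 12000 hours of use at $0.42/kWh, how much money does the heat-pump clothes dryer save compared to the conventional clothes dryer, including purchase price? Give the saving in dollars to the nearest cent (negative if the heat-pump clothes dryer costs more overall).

$13362.27

conventional clothes dryer: $483.19 + (3433/1000) kW × 12000 h × $0.42 = $483.19 + $17302.32 = $17785.51
heat-pump clothes dryer: $1157.32 + (648/1000) kW × 12000 h × $0.42 = $1157.32 + $3265.92 = $4423.24
Saving = $17785.51 − $4423.24 = $13362.27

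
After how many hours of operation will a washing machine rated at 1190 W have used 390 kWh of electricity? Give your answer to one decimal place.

327.7 h

Hours = 390 kWh ÷ 1.19 kW = 327.7 h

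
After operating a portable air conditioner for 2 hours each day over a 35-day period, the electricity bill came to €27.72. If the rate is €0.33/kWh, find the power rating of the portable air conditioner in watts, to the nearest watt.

1200 W

Energy = €27.72 ÷ €0.33/kWh = 84 kWh
Runtime = 2 h/day × 35 days = 70 h
Power = 84 kWh ÷ 70 h = 1.2 kW = 1200 W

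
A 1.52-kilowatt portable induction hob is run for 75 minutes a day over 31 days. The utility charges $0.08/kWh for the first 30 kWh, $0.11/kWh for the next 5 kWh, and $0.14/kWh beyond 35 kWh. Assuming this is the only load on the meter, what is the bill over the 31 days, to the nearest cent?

$6.30

Runtime = 75 min × 31 = 2325 min = 38.75 h
Energy = 1.52 kW × 38.75 h = 58.9 kWh
Tier 1 (0–30 kWh): 30 × $0.08 = $2.4
Tier 2 (30–35 kWh): 5 × $0.11 = $0.55
Above 35 kWh: 23.9 × $0.14 = $3.346
Bill = $6.30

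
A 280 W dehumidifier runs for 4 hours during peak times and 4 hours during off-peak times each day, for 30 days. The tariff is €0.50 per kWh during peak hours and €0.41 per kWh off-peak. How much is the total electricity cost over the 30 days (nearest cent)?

€30.58

Peak energy = 0.28 kW × 4 h × 30 = 33.6 kWh
Off-peak energy = 0.28 kW × 4 h × 30 = 33.6 kWh
Cost = 33.6 × €0.50 + 33.6 × €0.41 = €16.8 + €13.776 = €30.58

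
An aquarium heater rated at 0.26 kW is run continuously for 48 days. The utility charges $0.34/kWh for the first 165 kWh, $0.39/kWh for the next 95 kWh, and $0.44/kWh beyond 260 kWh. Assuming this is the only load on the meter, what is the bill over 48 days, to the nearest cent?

Runtime = 24 h × 48 = 1152 h
Energy = 0.26 kW × 1152 h = 299.52 kWh
Tier 1 (0–165 kWh): 165 × $0.34 = $56.1
Tier 2 (165–260 kWh): 95 × $0.39 = $37.05
Above 260 kWh: 39.52 × $0.44 = $17.3888
Bill = $110.54

$110.54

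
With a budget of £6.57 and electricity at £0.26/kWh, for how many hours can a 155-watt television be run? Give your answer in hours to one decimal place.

163.0 h

Energy available = £6.57 ÷ £0.26/kWh = 25.2692 kWh
Hours = 25.2692 kWh ÷ 0.155 kW = 163.0 h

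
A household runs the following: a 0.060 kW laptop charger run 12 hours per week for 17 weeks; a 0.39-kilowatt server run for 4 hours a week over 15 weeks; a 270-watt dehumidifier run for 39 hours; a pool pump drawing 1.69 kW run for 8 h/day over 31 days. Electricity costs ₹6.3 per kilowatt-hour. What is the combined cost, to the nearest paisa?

₹2931.33

laptop charger: Runtime = 12 h/week × 17 weeks = 204 h
laptop charger: 0.06 kW × 204 h = 12.24 kWh
server: Runtime = 4 h/week × 15 weeks = 60 h
server: 0.39 kW × 60 h = 23.4 kWh
dehumidifier: 0.27 kW × 39 h = 10.53 kWh
pool pump: Runtime = 8 h/day × 31 days = 248 h
pool pump: 1.69 kW × 248 h = 419.12 kWh
Total energy = 465.29 kWh
Cost = 465.29 × ₹6.3 = ₹2931.33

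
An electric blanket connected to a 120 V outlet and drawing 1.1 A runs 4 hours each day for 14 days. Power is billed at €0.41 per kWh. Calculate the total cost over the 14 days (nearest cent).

€3.03

Power = 1.1 A × 120 V = 132 W = 0.132 kW
Runtime = 4 h/day × 14 days = 56 h
Energy = 0.132 kW × 56 h = 7.392 kWh
Cost = 7.392 kWh × €0.41/kWh = €3.03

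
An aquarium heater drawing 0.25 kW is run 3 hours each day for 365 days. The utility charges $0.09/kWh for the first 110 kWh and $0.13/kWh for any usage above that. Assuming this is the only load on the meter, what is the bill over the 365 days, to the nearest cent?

$31.19

Runtime = 3 h/day × 365 days = 1095 h
Energy = 0.25 kW × 1095 h = 273.75 kWh
Tier 1 (0–110 kWh): 110 × $0.09 = $9.9
Above 110 kWh: 163.75 × $0.13 = $21.2875
Bill = $31.19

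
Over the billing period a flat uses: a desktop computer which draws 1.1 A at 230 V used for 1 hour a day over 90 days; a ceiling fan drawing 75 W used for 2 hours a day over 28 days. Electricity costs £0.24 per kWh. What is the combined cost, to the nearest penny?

£6.47

desktop computer: Power = 1.1 A × 230 V = 253 W = 0.253 kW
desktop computer: Runtime = 1 h/day × 90 days = 90 h
desktop computer: 0.253 kW × 90 h = 22.77 kWh
ceiling fan: Runtime = 2 h/day × 28 days = 56 h
ceiling fan: 0.075 kW × 56 h = 4.2 kWh
Total energy = 26.97 kWh
Cost = 26.97 × £0.24 = £6.47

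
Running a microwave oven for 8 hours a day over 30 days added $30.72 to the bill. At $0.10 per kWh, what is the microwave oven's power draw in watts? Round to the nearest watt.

Energy = $30.72 ÷ $0.10/kWh = 307.2 kWh
Runtime = 8 h/day × 30 days = 240 h
Power = 307.2 kWh ÷ 240 h = 1.28 kW = 1280 W

1280 W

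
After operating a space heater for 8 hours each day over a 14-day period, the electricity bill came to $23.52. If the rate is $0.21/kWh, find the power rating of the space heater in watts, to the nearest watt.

1000 W

Energy = $23.52 ÷ $0.21/kWh = 112 kWh
Runtime = 8 h/day × 14 days = 112 h
Power = 112 kWh ÷ 112 h = 1 kW = 1000 W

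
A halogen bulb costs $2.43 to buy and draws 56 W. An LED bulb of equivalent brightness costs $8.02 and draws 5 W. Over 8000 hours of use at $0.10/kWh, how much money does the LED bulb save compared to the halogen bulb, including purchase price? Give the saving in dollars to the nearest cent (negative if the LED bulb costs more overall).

$35.21

halogen bulb: $2.43 + (56/1000) kW × 8000 h × $0.10 = $2.43 + $44.8 = $47.23
LED bulb: $8.02 + (5/1000) kW × 8000 h × $0.10 = $8.02 + $4 = $12.02
Saving = $47.23 − $12.02 = $35.21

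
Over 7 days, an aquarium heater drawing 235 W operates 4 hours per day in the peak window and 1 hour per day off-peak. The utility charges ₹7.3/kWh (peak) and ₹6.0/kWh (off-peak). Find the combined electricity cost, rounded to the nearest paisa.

₹57.90

Peak energy = 0.235 kW × 4 h × 7 = 6.58 kWh
Off-peak energy = 0.235 kW × 1 h × 7 = 1.645 kWh
Cost = 6.58 × ₹7.3 + 1.645 × ₹6.0 = ₹48.034 + ₹9.87 = ₹57.90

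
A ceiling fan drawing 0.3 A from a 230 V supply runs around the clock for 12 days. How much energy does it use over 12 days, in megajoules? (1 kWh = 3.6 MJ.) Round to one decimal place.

71.5 MJ

Power = 0.3 A × 230 V = 69 W = 0.069 kW
Runtime = 24 h × 12 = 288 h
Energy = 0.069 kW × 288 h = 19.872 kWh
= 19.872 × 3.6 MJ = 71.5 MJ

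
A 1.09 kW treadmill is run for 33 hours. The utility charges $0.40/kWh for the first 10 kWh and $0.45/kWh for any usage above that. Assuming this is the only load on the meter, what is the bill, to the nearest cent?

$15.69

Energy = 1.09 kW × 33 h = 35.97 kWh
Tier 1 (0–10 kWh): 10 × $0.40 = $4
Above 10 kWh: 25.97 × $0.45 = $11.6865
Bill = $15.69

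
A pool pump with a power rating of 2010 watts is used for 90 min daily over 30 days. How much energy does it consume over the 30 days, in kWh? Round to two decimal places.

90.45 kWh

Runtime = 90 min × 30 = 2700 min = 45 h
Energy = 2.01 kW × 45 h = 90.45 kWh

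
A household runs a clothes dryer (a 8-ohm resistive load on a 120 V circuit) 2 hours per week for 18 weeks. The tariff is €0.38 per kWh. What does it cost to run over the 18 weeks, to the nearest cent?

Power = V²/R = 120²/8 = 1800 W = 1.8 kW
Runtime = 2 h/week × 18 weeks = 36 h
Energy = 1.8 kW × 36 h = 64.8 kWh
Cost = 64.8 kWh × €0.38/kWh = €24.62

€24.62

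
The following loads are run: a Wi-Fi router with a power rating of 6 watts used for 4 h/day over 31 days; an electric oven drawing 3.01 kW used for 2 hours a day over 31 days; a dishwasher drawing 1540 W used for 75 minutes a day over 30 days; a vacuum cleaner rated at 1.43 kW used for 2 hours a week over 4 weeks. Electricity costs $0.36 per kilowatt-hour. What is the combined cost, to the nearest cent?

Wi-Fi router: Runtime = 4 h/day × 31 days = 124 h
Wi-Fi router: 0.006 kW × 124 h = 0.744 kWh
electric oven: Runtime = 2 h/day × 31 days = 62 h
electric oven: 3.01 kW × 62 h = 186.62 kWh
dishwasher: Runtime = 75 min × 30 = 2250 min = 37.5 h
dishwasher: 1.54 kW × 37.5 h = 57.75 kWh
vacuum cleaner: Runtime = 2 h/week × 4 weeks = 8 h
vacuum cleaner: 1.43 kW × 8 h = 11.44 kWh
Total energy = 256.554 kWh
Cost = 256.554 × $0.36 = $92.36

$92.36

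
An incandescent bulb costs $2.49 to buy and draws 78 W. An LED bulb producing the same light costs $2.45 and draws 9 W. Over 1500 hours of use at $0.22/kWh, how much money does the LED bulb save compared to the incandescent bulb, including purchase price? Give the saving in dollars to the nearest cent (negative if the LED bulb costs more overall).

incandescent bulb: $2.49 + (78/1000) kW × 1500 h × $0.22 = $2.49 + $25.74 = $28.23
LED bulb: $2.45 + (9/1000) kW × 1500 h × $0.22 = $2.45 + $2.97 = $5.42
Saving = $28.23 − $5.42 = $22.81

$22.81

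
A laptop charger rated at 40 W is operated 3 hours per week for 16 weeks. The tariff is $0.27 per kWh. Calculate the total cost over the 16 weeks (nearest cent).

$0.52

Runtime = 3 h/week × 16 weeks = 48 h
Energy = 0.04 kW × 48 h = 1.92 kWh
Cost = 1.92 kWh × $0.27/kWh = $0.52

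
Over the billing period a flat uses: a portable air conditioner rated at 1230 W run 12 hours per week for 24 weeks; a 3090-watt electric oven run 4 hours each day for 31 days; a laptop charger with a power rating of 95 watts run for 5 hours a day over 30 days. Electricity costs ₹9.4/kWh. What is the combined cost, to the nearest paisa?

₹7065.51

portable air conditioner: Runtime = 12 h/week × 24 weeks = 288 h
portable air conditioner: 1.23 kW × 288 h = 354.24 kWh
electric oven: Runtime = 4 h/day × 31 days = 124 h
electric oven: 3.09 kW × 124 h = 383.16 kWh
laptop charger: Runtime = 5 h/day × 30 days = 150 h
laptop charger: 0.095 kW × 150 h = 14.25 kWh
Total energy = 751.65 kWh
Cost = 751.65 × ₹9.4 = ₹7065.51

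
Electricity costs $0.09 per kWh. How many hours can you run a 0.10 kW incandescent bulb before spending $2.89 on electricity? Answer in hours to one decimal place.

321.1 h

Energy available = $2.89 ÷ $0.09/kWh = 32.1111 kWh
Hours = 32.1111 kWh ÷ 0.1 kW = 321.1 h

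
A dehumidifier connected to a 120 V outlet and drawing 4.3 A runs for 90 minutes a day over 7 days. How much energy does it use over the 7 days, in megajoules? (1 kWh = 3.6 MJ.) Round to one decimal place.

Power = 4.3 A × 120 V = 516 W = 0.516 kW
Runtime = 90 min × 7 = 630 min = 10.5 h
Energy = 0.516 kW × 10.5 h = 5.418 kWh
= 5.418 × 3.6 MJ = 19.5 MJ

19.5 MJ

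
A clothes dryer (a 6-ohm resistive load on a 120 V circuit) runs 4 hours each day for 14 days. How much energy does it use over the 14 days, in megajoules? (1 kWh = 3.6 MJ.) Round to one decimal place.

483.8 MJ

Power = V²/R = 120²/6 = 2400 W = 2.4 kW
Runtime = 4 h/day × 14 days = 56 h
Energy = 2.4 kW × 56 h = 134.4 kWh
= 134.4 × 3.6 MJ = 483.8 MJ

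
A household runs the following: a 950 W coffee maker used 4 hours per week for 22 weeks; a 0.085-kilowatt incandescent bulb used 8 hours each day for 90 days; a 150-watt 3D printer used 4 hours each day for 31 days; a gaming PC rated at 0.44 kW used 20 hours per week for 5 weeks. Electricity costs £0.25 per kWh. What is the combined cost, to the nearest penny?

coffee maker: Runtime = 4 h/week × 22 weeks = 88 h
coffee maker: 0.95 kW × 88 h = 83.6 kWh
incandescent bulb: Runtime = 8 h/day × 90 days = 720 h
incandescent bulb: 0.085 kW × 720 h = 61.2 kWh
3D printer: Runtime = 4 h/day × 31 days = 124 h
3D printer: 0.15 kW × 124 h = 18.6 kWh
gaming PC: Runtime = 20 h/week × 5 weeks = 100 h
gaming PC: 0.44 kW × 100 h = 44 kWh
Total energy = 207.4 kWh
Cost = 207.4 × £0.25 = £51.85

£51.85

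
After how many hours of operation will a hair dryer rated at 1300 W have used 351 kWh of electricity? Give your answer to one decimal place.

Hours = 351 kWh ÷ 1.3 kW = 270.0 h

270.0 h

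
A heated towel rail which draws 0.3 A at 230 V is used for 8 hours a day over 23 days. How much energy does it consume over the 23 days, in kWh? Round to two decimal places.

12.70 kWh

Power = 0.3 A × 230 V = 69 W = 0.069 kW
Runtime = 8 h/day × 23 days = 184 h
Energy = 0.069 kW × 184 h = 12.696 kWh ≈ 12.70 kWh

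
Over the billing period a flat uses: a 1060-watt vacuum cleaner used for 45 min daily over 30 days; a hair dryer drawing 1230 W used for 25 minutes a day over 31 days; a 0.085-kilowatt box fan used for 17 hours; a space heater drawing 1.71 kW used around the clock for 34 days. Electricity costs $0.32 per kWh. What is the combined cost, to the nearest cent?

$459.69

vacuum cleaner: Runtime = 45 min × 30 = 1350 min = 22.5 h
vacuum cleaner: 1.06 kW × 22.5 h = 23.85 kWh
hair dryer: Runtime = 25 min × 31 = 775 min = 12.916666… h
hair dryer: 1.23 kW × 12.916666… h = 15.8875 kWh
box fan: 0.085 kW × 17 h = 1.445 kWh
space heater: Runtime = 24 h × 34 = 816 h
space heater: 1.71 kW × 816 h = 1395.36 kWh
Total energy = 1436.5425 kWh
Cost = 1436.5425 × $0.32 = $459.69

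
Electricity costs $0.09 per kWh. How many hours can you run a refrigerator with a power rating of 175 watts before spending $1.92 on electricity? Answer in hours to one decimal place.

121.9 h

Energy available = $1.92 ÷ $0.09/kWh = 21.3333 kWh
Hours = 21.3333 kWh ÷ 0.175 kW = 121.9 h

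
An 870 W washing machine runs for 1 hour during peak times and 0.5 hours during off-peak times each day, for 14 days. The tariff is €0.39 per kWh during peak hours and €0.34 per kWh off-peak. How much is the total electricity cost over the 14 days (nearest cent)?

Peak energy = 0.87 kW × 1 h × 14 = 12.18 kWh
Off-peak energy = 0.87 kW × 0.5 h × 14 = 6.09 kWh
Cost = 12.18 × €0.39 + 6.09 × €0.34 = €4.7502 + €2.0706 = €6.82

€6.82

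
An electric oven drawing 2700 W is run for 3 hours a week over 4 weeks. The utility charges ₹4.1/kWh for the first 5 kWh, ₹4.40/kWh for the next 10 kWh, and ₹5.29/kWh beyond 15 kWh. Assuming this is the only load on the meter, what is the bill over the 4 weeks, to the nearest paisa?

₹156.55

Runtime = 3 h/week × 4 weeks = 12 h
Energy = 2.7 kW × 12 h = 32.4 kWh
Tier 1 (0–5 kWh): 5 × ₹4.1 = ₹20.5
Tier 2 (5–15 kWh): 10 × ₹4.40 = ₹44
Above 15 kWh: 17.4 × ₹5.29 = ₹92.046
Bill = ₹156.55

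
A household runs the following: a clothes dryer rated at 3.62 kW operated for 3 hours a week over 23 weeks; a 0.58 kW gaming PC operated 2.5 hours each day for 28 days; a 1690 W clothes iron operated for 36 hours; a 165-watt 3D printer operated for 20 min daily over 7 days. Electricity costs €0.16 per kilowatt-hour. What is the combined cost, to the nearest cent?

€56.26

clothes dryer: Runtime = 3 h/week × 23 weeks = 69 h
clothes dryer: 3.62 kW × 69 h = 249.78 kWh
gaming PC: Runtime = 2.5 h/day × 28 days = 70 h
gaming PC: 0.58 kW × 70 h = 40.6 kWh
clothes iron: 1.69 kW × 36 h = 60.84 kWh
3D printer: Runtime = 20 min × 7 = 140 min = 2.333333… h
3D printer: 0.165 kW × 2.333333… h = 0.385 kWh
Total energy = 351.605 kWh
Cost = 351.605 × €0.16 = €56.26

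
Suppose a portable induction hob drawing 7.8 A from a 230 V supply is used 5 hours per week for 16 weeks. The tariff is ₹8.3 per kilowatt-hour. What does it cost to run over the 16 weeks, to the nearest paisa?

Power = 7.8 A × 230 V = 1794 W = 1.794 kW
Runtime = 5 h/week × 16 weeks = 80 h
Energy = 1.794 kW × 80 h = 143.52 kWh
Cost = 143.52 kWh × ₹8.3/kWh = ₹1191.22

₹1191.22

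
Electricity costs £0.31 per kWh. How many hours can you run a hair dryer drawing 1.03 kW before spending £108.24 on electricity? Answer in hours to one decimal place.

339.0 h

Energy available = £108.24 ÷ £0.31/kWh = 349.1613 kWh
Hours = 349.1613 kWh ÷ 1.03 kW = 339.0 h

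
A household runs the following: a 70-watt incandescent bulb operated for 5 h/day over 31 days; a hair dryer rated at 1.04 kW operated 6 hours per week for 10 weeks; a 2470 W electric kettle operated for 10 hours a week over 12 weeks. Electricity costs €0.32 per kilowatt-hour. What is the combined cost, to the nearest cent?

€118.29

incandescent bulb: Runtime = 5 h/day × 31 days = 155 h
incandescent bulb: 0.07 kW × 155 h = 10.85 kWh
hair dryer: Runtime = 6 h/week × 10 weeks = 60 h
hair dryer: 1.04 kW × 60 h = 62.4 kWh
electric kettle: Runtime = 10 h/week × 12 weeks = 120 h
electric kettle: 2.47 kW × 120 h = 296.4 kWh
Total energy = 369.65 kWh
Cost = 369.65 × €0.32 = €118.29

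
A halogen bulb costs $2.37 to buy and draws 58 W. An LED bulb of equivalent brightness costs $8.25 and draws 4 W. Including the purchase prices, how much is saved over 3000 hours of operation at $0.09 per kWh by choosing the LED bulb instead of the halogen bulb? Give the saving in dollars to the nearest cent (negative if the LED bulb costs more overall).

$8.70

halogen bulb: $2.37 + (58/1000) kW × 3000 h × $0.09 = $2.37 + $15.66 = $18.03
LED bulb: $8.25 + (4/1000) kW × 3000 h × $0.09 = $8.25 + $1.08 = $9.33
Saving = $18.03 − $9.33 = $8.7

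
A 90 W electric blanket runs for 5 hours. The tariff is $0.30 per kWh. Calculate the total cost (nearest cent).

$0.14

Energy = 0.09 kW × 5 h = 0.45 kWh
Cost = 0.45 kWh × $0.30/kWh = $0.14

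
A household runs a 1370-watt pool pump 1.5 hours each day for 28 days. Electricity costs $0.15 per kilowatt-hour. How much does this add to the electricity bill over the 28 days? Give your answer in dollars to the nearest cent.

$8.63

Runtime = 1.5 h/day × 28 days = 42 h
Energy = 1.37 kW × 42 h = 57.54 kWh
Cost = 57.54 kWh × $0.15/kWh = $8.63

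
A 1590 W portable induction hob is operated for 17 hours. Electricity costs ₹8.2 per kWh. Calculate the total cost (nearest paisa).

Energy = 1.59 kW × 17 h = 27.03 kWh
Cost = 27.03 kWh × ₹8.2/kWh = ₹221.65

₹221.65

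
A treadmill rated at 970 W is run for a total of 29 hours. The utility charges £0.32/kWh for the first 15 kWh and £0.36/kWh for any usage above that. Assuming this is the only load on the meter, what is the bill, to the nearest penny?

Energy = 0.97 kW × 29 h = 28.13 kWh
Tier 1 (0–15 kWh): 15 × £0.32 = £4.8
Above 15 kWh: 13.13 × £0.36 = £4.7268
Bill = £9.53

£9.53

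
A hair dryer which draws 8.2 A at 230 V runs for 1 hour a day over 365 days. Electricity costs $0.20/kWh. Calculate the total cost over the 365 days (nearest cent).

$137.68

Power = 8.2 A × 230 V = 1886 W = 1.886 kW
Runtime = 1 h/day × 365 days = 365 h
Energy = 1.886 kW × 365 h = 688.39 kWh
Cost = 688.39 kWh × $0.20/kWh = $137.68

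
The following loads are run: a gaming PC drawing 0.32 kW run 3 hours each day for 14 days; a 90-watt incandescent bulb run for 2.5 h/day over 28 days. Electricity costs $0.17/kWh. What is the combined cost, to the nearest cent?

gaming PC: Runtime = 3 h/day × 14 days = 42 h
gaming PC: 0.32 kW × 42 h = 13.44 kWh
incandescent bulb: Runtime = 2.5 h/day × 28 days = 70 h
incandescent bulb: 0.09 kW × 70 h = 6.3 kWh
Total energy = 19.74 kWh
Cost = 19.74 × $0.17 = $3.36

$3.36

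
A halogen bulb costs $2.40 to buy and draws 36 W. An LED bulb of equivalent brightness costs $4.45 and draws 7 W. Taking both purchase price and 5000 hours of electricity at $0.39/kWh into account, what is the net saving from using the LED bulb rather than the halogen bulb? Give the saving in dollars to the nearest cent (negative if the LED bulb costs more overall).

halogen bulb: $2.40 + (36/1000) kW × 5000 h × $0.39 = $2.40 + $70.2 = $72.6
LED bulb: $4.45 + (7/1000) kW × 5000 h × $0.39 = $4.45 + $13.65 = $18.1
Saving = $72.6 − $18.1 = $54.5

$54.50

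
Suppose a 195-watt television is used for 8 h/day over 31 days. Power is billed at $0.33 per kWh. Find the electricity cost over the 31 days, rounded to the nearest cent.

$15.96

Runtime = 8 h/day × 31 days = 248 h
Energy = 0.195 kW × 248 h = 48.36 kWh
Cost = 48.36 kWh × $0.33/kWh = $15.96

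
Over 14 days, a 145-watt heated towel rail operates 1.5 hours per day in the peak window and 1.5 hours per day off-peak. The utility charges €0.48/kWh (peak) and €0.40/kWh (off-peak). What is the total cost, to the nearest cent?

€2.68

Peak energy = 0.145 kW × 1.5 h × 14 = 3.045 kWh
Off-peak energy = 0.145 kW × 1.5 h × 14 = 3.045 kWh
Cost = 3.045 × €0.48 + 3.045 × €0.40 = €1.4616 + €1.218 = €2.68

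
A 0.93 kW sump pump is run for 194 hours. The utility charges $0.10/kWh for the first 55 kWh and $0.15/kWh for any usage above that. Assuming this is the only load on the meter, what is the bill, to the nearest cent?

Energy = 0.93 kW × 194 h = 180.42 kWh
Tier 1 (0–55 kWh): 55 × $0.10 = $5.5
Above 55 kWh: 125.42 × $0.15 = $18.813
Bill = $24.31

$24.31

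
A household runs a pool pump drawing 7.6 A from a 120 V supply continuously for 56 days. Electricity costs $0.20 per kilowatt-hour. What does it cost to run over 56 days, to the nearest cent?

Power = 7.6 A × 120 V = 912 W = 0.912 kW
Runtime = 24 h × 56 = 1344 h
Energy = 0.912 kW × 1344 h = 1225.728 kWh
Cost = 1225.728 kWh × $0.20/kWh = $245.15

$245.15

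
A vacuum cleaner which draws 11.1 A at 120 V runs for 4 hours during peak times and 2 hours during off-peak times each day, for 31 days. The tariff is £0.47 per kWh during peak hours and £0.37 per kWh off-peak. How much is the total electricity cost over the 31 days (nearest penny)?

£108.19

Power = 11.1 A × 120 V = 1332 W = 1.332 kW
Peak energy = 1.332 kW × 4 h × 31 = 165.168 kWh
Off-peak energy = 1.332 kW × 2 h × 31 = 82.584 kWh
Cost = 165.168 × £0.47 + 82.584 × £0.37 = £77.62896 + £30.55608 = £108.19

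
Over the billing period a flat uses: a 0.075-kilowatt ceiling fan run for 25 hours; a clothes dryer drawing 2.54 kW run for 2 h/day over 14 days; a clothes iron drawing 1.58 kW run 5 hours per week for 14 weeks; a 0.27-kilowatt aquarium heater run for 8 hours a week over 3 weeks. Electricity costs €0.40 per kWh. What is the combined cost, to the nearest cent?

ceiling fan: 0.075 kW × 25 h = 1.875 kWh
clothes dryer: Runtime = 2 h/day × 14 days = 28 h
clothes dryer: 2.54 kW × 28 h = 71.12 kWh
clothes iron: Runtime = 5 h/week × 14 weeks = 70 h
clothes iron: 1.58 kW × 70 h = 110.6 kWh
aquarium heater: Runtime = 8 h/week × 3 weeks = 24 h
aquarium heater: 0.27 kW × 24 h = 6.48 kWh
Total energy = 190.075 kWh
Cost = 190.075 × €0.40 = €76.03

€76.03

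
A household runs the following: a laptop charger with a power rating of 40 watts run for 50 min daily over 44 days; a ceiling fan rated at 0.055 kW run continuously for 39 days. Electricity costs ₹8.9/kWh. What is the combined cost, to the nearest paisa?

laptop charger: Runtime = 50 min × 44 = 2200 min = 36.666666… h
laptop charger: 0.04 kW × 36.666666… h = 1.466666… kWh
ceiling fan: Runtime = 24 h × 39 = 936 h
ceiling fan: 0.055 kW × 936 h = 51.48 kWh
Total energy = 52.946666… kWh
Cost = 52.946666… × ₹8.9 = ₹471.23

₹471.23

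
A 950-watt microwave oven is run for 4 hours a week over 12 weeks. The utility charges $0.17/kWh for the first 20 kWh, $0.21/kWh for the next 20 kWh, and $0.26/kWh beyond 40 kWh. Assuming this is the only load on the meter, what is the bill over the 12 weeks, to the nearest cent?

$9.06

Runtime = 4 h/week × 12 weeks = 48 h
Energy = 0.95 kW × 48 h = 45.6 kWh
Tier 1 (0–20 kWh): 20 × $0.17 = $3.4
Tier 2 (20–40 kWh): 20 × $0.21 = $4.2
Above 40 kWh: 5.6 × $0.26 = $1.456
Bill = $9.06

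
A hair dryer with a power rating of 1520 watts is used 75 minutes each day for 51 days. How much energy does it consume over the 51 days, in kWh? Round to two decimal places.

Runtime = 75 min × 51 = 3825 min = 63.75 h
Energy = 1.52 kW × 63.75 h = 96.9 kWh

96.90 kWh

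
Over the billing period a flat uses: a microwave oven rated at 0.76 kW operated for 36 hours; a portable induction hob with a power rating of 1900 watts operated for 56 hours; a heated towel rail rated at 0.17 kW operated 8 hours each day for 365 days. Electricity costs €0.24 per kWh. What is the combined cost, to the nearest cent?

€151.24

microwave oven: 0.76 kW × 36 h = 27.36 kWh
portable induction hob: 1.9 kW × 56 h = 106.4 kWh
heated towel rail: Runtime = 8 h/day × 365 days = 2920 h
heated towel rail: 0.17 kW × 2920 h = 496.4 kWh
Total energy = 630.16 kWh
Cost = 630.16 × €0.24 = €151.24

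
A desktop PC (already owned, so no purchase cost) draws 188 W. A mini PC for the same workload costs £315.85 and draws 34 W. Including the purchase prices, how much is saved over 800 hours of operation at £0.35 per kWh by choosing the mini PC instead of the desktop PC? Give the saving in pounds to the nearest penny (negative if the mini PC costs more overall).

-£272.73

desktop PC: £0.00 + (188/1000) kW × 800 h × £0.35 = £0.00 + £52.64 = £52.64
mini PC: £315.85 + (34/1000) kW × 800 h × £0.35 = £315.85 + £9.52 = £325.37
Saving = £52.64 − £325.37 = −£272.73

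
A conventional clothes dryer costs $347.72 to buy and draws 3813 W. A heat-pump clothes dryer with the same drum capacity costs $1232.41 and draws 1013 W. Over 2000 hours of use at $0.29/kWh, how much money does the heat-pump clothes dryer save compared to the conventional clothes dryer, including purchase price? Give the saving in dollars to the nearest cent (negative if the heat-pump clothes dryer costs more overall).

$739.31

conventional clothes dryer: $347.72 + (3813/1000) kW × 2000 h × $0.29 = $347.72 + $2211.54 = $2559.26
heat-pump clothes dryer: $1232.41 + (1013/1000) kW × 2000 h × $0.29 = $1232.41 + $587.54 = $1819.95
Saving = $2559.26 − $1819.95 = $739.31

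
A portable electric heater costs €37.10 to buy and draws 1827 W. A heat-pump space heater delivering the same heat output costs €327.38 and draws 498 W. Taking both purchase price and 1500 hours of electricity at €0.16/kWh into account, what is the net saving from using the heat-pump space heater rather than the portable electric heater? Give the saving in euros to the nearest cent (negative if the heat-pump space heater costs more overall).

€28.68

portable electric heater: €37.10 + (1827/1000) kW × 1500 h × €0.16 = €37.10 + €438.48 = €475.58
heat-pump space heater: €327.38 + (498/1000) kW × 1500 h × €0.16 = €327.38 + €119.52 = €446.9
Saving = €475.58 − €446.9 = €28.68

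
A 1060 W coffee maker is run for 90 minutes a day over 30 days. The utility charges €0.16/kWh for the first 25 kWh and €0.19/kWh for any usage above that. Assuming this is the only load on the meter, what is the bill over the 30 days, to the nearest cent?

€8.31

Runtime = 90 min × 30 = 2700 min = 45 h
Energy = 1.06 kW × 45 h = 47.7 kWh
Tier 1 (0–25 kWh): 25 × €0.16 = €4
Above 25 kWh: 22.7 × €0.19 = €4.313
Bill = €8.31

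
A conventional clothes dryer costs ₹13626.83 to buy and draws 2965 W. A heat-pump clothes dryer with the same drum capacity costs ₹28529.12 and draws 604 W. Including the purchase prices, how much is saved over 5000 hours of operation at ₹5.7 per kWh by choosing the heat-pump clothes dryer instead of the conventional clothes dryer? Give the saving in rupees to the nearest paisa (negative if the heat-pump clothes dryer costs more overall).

conventional clothes dryer: ₹13626.83 + (2965/1000) kW × 5000 h × ₹5.7 = ₹13626.83 + ₹84502.5 = ₹98129.33
heat-pump clothes dryer: ₹28529.12 + (604/1000) kW × 5000 h × ₹5.7 = ₹28529.12 + ₹17214 = ₹45743.12
Saving = ₹98129.33 − ₹45743.12 = ₹52386.21

₹52386.21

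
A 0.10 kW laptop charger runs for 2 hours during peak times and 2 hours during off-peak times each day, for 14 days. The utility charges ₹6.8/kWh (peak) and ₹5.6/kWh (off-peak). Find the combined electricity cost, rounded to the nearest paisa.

Peak energy = 0.1 kW × 2 h × 14 = 2.8 kWh
Off-peak energy = 0.1 kW × 2 h × 14 = 2.8 kWh
Cost = 2.8 × ₹6.8 + 2.8 × ₹5.6 = ₹19.04 + ₹15.68 = ₹34.72

₹34.72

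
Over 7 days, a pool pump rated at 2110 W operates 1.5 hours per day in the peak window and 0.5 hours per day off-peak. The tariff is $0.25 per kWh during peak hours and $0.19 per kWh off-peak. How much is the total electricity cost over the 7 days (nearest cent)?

$6.94

Peak energy = 2.11 kW × 1.5 h × 7 = 22.155 kWh
Off-peak energy = 2.11 kW × 0.5 h × 7 = 7.385 kWh
Cost = 22.155 × $0.25 + 7.385 × $0.19 = $5.53875 + $1.40315 = $6.94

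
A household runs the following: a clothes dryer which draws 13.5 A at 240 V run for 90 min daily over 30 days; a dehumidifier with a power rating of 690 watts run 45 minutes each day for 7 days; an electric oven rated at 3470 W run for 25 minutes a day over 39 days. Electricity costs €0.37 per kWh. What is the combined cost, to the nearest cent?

€76.15

clothes dryer: Power = 13.5 A × 240 V = 3240 W = 3.24 kW
clothes dryer: Runtime = 90 min × 30 = 2700 min = 45 h
clothes dryer: 3.24 kW × 45 h = 145.8 kWh
dehumidifier: Runtime = 45 min × 7 = 315 min = 5.25 h
dehumidifier: 0.69 kW × 5.25 h = 3.6225 kWh
electric oven: Runtime = 25 min × 39 = 975 min = 16.25 h
electric oven: 3.47 kW × 16.25 h = 56.3875 kWh
Total energy = 205.81 kWh
Cost = 205.81 × €0.37 = €76.15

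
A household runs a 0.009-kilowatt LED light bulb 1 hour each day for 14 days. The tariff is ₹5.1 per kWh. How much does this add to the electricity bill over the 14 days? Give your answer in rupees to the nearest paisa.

₹0.64

Runtime = 1 h/day × 14 days = 14 h
Energy = 0.009 kW × 14 h = 0.126 kWh
Cost = 0.126 kWh × ₹5.1/kWh = ₹0.64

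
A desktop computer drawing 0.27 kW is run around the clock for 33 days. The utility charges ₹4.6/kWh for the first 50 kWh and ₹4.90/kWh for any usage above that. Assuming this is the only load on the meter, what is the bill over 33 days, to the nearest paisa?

Runtime = 24 h × 33 = 792 h
Energy = 0.27 kW × 792 h = 213.84 kWh
Tier 1 (0–50 kWh): 50 × ₹4.6 = ₹230
Above 50 kWh: 163.84 × ₹4.90 = ₹802.816
Bill = ₹1032.82

₹1032.82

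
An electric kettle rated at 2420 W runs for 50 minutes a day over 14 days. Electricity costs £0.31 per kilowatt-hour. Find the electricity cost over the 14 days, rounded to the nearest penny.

£8.75

Runtime = 50 min × 14 = 700 min = 11.666666… h
Energy = 2.42 kW × 11.666666… h = 28.233333… kWh
Cost = 28.233333… kWh × £0.31/kWh = £8.75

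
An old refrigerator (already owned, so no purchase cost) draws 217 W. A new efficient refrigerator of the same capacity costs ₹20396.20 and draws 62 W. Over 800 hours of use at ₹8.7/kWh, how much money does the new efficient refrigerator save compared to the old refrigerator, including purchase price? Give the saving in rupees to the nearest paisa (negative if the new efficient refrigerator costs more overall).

-₹19317.40

old refrigerator: ₹0.00 + (217/1000) kW × 800 h × ₹8.7 = ₹0.00 + ₹1510.32 = ₹1510.32
new efficient refrigerator: ₹20396.20 + (62/1000) kW × 800 h × ₹8.7 = ₹20396.20 + ₹431.52 = ₹20827.72
Saving = ₹1510.32 − ₹20827.72 = −₹19317.4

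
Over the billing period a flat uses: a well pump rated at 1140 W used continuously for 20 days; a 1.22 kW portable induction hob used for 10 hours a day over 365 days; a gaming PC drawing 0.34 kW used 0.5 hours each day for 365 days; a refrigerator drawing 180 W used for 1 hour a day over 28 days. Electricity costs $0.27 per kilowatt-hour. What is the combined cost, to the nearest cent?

well pump: Runtime = 24 h × 20 = 480 h
well pump: 1.14 kW × 480 h = 547.2 kWh
portable induction hob: Runtime = 10 h/day × 365 days = 3650 h
portable induction hob: 1.22 kW × 3650 h = 4453 kWh
gaming PC: Runtime = 0.5 h/day × 365 days = 182.5 h
gaming PC: 0.34 kW × 182.5 h = 62.05 kWh
refrigerator: Runtime = 1 h/day × 28 days = 28 h
refrigerator: 0.18 kW × 28 h = 5.04 kWh
Total energy = 5067.29 kWh
Cost = 5067.29 × $0.27 = $1368.17

$1368.17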